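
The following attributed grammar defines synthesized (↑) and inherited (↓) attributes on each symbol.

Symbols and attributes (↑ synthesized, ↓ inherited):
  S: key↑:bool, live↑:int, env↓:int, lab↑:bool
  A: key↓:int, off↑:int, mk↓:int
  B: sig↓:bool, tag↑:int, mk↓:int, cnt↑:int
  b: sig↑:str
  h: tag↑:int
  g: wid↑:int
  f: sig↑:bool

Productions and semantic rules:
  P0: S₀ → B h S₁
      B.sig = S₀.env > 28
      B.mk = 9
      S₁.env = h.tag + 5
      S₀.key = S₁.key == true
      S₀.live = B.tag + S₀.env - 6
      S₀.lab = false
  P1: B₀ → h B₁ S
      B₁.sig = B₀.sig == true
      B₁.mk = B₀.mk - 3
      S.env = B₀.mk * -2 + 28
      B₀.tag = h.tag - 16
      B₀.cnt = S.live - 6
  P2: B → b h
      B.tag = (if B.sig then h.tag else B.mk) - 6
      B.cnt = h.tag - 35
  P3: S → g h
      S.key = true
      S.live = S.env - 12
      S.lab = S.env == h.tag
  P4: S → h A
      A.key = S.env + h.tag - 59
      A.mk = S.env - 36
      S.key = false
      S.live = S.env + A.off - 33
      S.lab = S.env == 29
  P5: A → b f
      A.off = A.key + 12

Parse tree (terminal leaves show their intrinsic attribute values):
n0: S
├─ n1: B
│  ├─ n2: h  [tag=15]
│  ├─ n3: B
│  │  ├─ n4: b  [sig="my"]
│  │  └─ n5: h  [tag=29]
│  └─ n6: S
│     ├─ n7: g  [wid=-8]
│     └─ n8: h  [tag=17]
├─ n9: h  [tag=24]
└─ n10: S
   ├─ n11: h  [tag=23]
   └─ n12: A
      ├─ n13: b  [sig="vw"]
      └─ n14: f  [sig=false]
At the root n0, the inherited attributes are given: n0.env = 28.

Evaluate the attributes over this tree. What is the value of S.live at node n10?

1

1. n0.env = 28  [given at root]
2. n1.sig = false  [S₀.env > 28]
3. n1.mk = 9  [9]
4. n2.tag = 15  [terminal]
5. n3.sig = false  [B₀.sig == true]
6. n3.mk = 6  [B₀.mk - 3]
7. n4.sig = "my"  [terminal]
8. n5.tag = 29  [terminal]
9. n3.tag = 0  [(if B.sig then h.tag else B.mk) - 6]
10. n3.cnt = -6  [h.tag - 35]
11. n6.env = 10  [B₀.mk * -2 + 28]
12. n7.wid = -8  [terminal]
13. n8.tag = 17  [terminal]
14. n6.key = true  [true]
15. n6.live = -2  [S.env - 12]
16. n6.lab = false  [S.env == h.tag]
17. n1.tag = -1  [h.tag - 16]
18. n1.cnt = -8  [S.live - 6]
19. n9.tag = 24  [terminal]
20. n10.env = 29  [h.tag + 5]
21. n11.tag = 23  [terminal]
22. n12.key = -7  [S.env + h.tag - 59]
23. n12.mk = -7  [S.env - 36]
24. n13.sig = "vw"  [terminal]
25. n14.sig = false  [terminal]
26. n12.off = 5  [A.key + 12]
27. n10.key = false  [false]
28. n10.live = 1  [S.env + A.off - 33]
29. n10.lab = true  [S.env == 29]
30. n0.key = false  [S₁.key == true]
31. n0.live = 21  [B.tag + S₀.env - 6]
32. n0.lab = false  [false]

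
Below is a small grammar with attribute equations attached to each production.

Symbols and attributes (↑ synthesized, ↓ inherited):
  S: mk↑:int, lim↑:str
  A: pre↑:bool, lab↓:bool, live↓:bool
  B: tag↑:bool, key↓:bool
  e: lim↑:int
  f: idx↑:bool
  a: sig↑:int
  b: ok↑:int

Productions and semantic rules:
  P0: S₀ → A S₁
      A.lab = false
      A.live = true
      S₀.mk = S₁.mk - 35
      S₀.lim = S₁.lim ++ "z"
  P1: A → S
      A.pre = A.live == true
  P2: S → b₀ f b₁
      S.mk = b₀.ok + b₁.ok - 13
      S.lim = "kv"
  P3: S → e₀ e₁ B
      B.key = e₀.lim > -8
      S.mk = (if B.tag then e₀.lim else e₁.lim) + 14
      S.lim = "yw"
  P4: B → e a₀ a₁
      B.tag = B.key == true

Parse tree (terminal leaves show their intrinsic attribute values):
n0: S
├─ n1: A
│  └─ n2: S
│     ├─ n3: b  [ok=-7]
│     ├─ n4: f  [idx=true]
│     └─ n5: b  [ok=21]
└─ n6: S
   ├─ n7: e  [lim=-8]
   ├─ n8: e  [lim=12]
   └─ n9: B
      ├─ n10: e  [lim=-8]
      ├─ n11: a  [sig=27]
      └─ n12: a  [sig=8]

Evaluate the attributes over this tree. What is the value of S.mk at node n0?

1. n1.lab = false  [false]
2. n1.live = true  [true]
3. n3.ok = -7  [terminal]
4. n4.idx = true  [terminal]
5. n5.ok = 21  [terminal]
6. n2.mk = 1  [b₀.ok + b₁.ok - 13]
7. n2.lim = "kv"  ["kv"]
8. n1.pre = true  [A.live == true]
9. n7.lim = -8  [terminal]
10. n8.lim = 12  [terminal]
11. n9.key = false  [e₀.lim > -8]
12. n10.lim = -8  [terminal]
13. n11.sig = 27  [terminal]
14. n12.sig = 8  [terminal]
15. n9.tag = false  [B.key == true]
16. n6.mk = 26  [(if B.tag then e₀.lim else e₁.lim) + 14]
17. n6.lim = "yw"  ["yw"]
18. n0.mk = -9  [S₁.mk - 35]
19. n0.lim = "ywz"  [S₁.lim ++ "z"]

-9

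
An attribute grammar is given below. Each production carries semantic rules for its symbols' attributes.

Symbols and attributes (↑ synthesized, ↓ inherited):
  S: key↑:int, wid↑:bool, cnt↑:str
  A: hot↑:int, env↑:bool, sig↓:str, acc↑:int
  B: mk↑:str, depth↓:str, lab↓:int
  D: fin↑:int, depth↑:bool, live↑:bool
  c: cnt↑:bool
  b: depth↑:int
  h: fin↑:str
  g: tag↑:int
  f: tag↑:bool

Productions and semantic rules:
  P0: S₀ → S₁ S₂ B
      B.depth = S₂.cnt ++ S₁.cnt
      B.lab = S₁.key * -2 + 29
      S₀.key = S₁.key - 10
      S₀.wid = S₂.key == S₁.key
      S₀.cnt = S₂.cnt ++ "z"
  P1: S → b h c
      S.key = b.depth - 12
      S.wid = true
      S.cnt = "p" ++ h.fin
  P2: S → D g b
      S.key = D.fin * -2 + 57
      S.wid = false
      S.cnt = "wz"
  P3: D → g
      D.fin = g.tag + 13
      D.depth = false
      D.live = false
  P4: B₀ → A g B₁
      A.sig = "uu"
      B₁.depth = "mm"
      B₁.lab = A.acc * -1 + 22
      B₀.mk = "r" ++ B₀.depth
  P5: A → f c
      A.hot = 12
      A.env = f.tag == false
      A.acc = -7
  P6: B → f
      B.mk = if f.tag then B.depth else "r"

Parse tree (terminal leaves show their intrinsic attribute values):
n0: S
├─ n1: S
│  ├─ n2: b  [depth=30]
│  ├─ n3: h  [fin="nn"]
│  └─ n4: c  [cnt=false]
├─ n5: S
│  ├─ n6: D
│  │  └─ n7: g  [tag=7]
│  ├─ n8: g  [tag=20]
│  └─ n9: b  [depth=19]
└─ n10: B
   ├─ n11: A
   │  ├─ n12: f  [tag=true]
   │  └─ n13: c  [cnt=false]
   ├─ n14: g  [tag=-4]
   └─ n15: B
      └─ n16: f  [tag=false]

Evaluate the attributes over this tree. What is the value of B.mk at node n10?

1. n2.depth = 30  [terminal]
2. n3.fin = "nn"  [terminal]
3. n4.cnt = false  [terminal]
4. n1.key = 18  [b.depth - 12]
5. n1.wid = true  [true]
6. n1.cnt = "pnn"  ["p" ++ h.fin]
7. n7.tag = 7  [terminal]
8. n6.fin = 20  [g.tag + 13]
9. n6.depth = false  [false]
10. n6.live = false  [false]
11. n8.tag = 20  [terminal]
12. n9.depth = 19  [terminal]
13. n5.key = 17  [D.fin * -2 + 57]
14. n5.wid = false  [false]
15. n5.cnt = "wz"  ["wz"]
16. n10.depth = "wzpnn"  [S₂.cnt ++ S₁.cnt]
17. n10.lab = -7  [S₁.key * -2 + 29]
18. n11.sig = "uu"  ["uu"]
19. n12.tag = true  [terminal]
20. n13.cnt = false  [terminal]
21. n11.hot = 12  [12]
22. n11.env = false  [f.tag == false]
23. n11.acc = -7  [-7]
24. n14.tag = -4  [terminal]
25. n15.depth = "mm"  ["mm"]
26. n15.lab = 29  [A.acc * -1 + 22]
27. n16.tag = false  [terminal]
28. n15.mk = "r"  [if f.tag then B.depth else "r"]
29. n10.mk = "rwzpnn"  ["r" ++ B₀.depth]
30. n0.key = 8  [S₁.key - 10]
31. n0.wid = false  [S₂.key == S₁.key]
32. n0.cnt = "wzz"  [S₂.cnt ++ "z"]

"rwzpnn"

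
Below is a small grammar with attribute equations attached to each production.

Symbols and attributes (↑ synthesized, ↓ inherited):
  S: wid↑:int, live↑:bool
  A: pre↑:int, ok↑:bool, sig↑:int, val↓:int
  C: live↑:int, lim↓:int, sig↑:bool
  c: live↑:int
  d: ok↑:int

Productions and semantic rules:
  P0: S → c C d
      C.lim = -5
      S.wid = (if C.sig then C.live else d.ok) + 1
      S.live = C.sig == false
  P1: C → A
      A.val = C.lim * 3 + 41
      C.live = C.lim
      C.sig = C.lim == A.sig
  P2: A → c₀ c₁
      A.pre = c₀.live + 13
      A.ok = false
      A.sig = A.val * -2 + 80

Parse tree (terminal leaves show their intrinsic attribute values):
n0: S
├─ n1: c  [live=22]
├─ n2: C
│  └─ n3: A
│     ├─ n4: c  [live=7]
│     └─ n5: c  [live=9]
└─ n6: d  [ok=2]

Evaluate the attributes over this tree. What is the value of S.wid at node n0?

1. n1.live = 22  [terminal]
2. n2.lim = -5  [-5]
3. n3.val = 26  [C.lim * 3 + 41]
4. n4.live = 7  [terminal]
5. n5.live = 9  [terminal]
6. n3.pre = 20  [c₀.live + 13]
7. n3.ok = false  [false]
8. n3.sig = 28  [A.val * -2 + 80]
9. n2.live = -5  [C.lim]
10. n2.sig = false  [C.lim == A.sig]
11. n6.ok = 2  [terminal]
12. n0.wid = 3  [(if C.sig then C.live else d.ok) + 1]
13. n0.live = true  [C.sig == false]

3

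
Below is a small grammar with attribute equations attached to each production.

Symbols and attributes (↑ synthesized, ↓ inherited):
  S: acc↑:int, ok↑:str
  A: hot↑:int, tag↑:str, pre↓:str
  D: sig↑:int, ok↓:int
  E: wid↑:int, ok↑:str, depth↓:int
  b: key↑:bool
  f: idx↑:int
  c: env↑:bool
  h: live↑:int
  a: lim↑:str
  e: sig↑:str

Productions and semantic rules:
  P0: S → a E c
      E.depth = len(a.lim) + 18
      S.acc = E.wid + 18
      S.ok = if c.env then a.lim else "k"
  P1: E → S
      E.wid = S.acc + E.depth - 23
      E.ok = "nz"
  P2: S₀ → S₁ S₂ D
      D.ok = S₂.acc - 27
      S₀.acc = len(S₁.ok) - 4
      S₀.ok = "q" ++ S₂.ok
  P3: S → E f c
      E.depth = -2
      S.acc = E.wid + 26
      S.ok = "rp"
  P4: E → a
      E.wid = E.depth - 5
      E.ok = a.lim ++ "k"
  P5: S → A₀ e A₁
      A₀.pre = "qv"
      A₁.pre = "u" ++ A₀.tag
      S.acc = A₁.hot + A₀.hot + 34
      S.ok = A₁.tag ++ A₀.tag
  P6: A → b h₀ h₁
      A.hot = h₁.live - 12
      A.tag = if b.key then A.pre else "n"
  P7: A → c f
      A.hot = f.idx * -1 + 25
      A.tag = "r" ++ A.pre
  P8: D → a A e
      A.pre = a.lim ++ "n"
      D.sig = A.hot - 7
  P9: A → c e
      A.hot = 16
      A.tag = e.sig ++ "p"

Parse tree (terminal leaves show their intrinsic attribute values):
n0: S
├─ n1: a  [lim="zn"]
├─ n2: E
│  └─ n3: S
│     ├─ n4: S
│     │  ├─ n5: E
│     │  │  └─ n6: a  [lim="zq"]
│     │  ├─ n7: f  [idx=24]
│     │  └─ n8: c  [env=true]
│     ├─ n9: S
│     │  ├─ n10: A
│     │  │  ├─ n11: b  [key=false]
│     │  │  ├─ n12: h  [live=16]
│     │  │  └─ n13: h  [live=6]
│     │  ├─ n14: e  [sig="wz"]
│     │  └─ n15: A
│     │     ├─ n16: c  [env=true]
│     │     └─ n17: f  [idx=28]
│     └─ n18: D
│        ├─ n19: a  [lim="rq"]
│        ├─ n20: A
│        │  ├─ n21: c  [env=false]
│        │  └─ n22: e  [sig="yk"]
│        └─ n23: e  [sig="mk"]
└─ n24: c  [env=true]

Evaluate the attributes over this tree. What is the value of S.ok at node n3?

"qrunn"

1. n1.lim = "zn"  [terminal]
2. n2.depth = 20  [len(a.lim) + 18]
3. n5.depth = -2  [-2]
4. n6.lim = "zq"  [terminal]
5. n5.wid = -7  [E.depth - 5]
6. n5.ok = "zqk"  [a.lim ++ "k"]
7. n7.idx = 24  [terminal]
8. n8.env = true  [terminal]
9. n4.acc = 19  [E.wid + 26]
10. n4.ok = "rp"  ["rp"]
11. n10.pre = "qv"  ["qv"]
12. n11.key = false  [terminal]
13. n12.live = 16  [terminal]
14. n13.live = 6  [terminal]
15. n10.hot = -6  [h₁.live - 12]
16. n10.tag = "n"  [if b.key then A.pre else "n"]
17. n14.sig = "wz"  [terminal]
18. n15.pre = "un"  ["u" ++ A₀.tag]
19. n16.env = true  [terminal]
20. n17.idx = 28  [terminal]
21. n15.hot = -3  [f.idx * -1 + 25]
22. n15.tag = "run"  ["r" ++ A.pre]
23. n9.acc = 25  [A₁.hot + A₀.hot + 34]
24. n9.ok = "runn"  [A₁.tag ++ A₀.tag]
25. n18.ok = -2  [S₂.acc - 27]
26. n19.lim = "rq"  [terminal]
27. n20.pre = "rqn"  [a.lim ++ "n"]
28. n21.env = false  [terminal]
29. n22.sig = "yk"  [terminal]
30. n20.hot = 16  [16]
31. n20.tag = "ykp"  [e.sig ++ "p"]
32. n23.sig = "mk"  [terminal]
33. n18.sig = 9  [A.hot - 7]
34. n3.acc = -2  [len(S₁.ok) - 4]
35. n3.ok = "qrunn"  ["q" ++ S₂.ok]
36. n2.wid = -5  [S.acc + E.depth - 23]
37. n2.ok = "nz"  ["nz"]
38. n24.env = true  [terminal]
39. n0.acc = 13  [E.wid + 18]
40. n0.ok = "zn"  [if c.env then a.lim else "k"]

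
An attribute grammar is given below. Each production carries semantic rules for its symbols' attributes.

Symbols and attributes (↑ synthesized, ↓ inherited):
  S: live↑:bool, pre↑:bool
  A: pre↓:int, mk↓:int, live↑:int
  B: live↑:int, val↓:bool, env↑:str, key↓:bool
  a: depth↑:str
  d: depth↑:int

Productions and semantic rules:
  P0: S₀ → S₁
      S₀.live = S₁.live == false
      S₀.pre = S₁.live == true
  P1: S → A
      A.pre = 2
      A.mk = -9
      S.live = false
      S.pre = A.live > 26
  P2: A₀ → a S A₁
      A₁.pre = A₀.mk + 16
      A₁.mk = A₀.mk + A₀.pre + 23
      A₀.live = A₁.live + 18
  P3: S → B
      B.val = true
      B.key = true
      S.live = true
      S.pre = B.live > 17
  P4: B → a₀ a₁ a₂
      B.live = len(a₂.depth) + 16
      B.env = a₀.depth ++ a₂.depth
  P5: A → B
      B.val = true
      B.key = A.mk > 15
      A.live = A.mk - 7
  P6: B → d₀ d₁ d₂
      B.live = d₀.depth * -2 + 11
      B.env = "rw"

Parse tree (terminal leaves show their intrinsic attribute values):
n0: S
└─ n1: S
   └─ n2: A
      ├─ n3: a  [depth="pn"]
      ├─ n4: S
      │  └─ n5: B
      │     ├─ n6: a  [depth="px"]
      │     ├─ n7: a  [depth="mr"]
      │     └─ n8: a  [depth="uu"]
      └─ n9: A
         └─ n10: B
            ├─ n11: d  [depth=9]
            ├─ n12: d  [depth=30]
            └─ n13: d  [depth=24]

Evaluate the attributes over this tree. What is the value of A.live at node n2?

27

1. n2.pre = 2  [2]
2. n2.mk = -9  [-9]
3. n3.depth = "pn"  [terminal]
4. n5.val = true  [true]
5. n5.key = true  [true]
6. n6.depth = "px"  [terminal]
7. n7.depth = "mr"  [terminal]
8. n8.depth = "uu"  [terminal]
9. n5.live = 18  [len(a₂.depth) + 16]
10. n5.env = "pxuu"  [a₀.depth ++ a₂.depth]
11. n4.live = true  [true]
12. n4.pre = true  [B.live > 17]
13. n9.pre = 7  [A₀.mk + 16]
14. n9.mk = 16  [A₀.mk + A₀.pre + 23]
15. n10.val = true  [true]
16. n10.key = true  [A.mk > 15]
17. n11.depth = 9  [terminal]
18. n12.depth = 30  [terminal]
19. n13.depth = 24  [terminal]
20. n10.live = -7  [d₀.depth * -2 + 11]
21. n10.env = "rw"  ["rw"]
22. n9.live = 9  [A.mk - 7]
23. n2.live = 27  [A₁.live + 18]
24. n1.live = false  [false]
25. n1.pre = true  [A.live > 26]
26. n0.live = true  [S₁.live == false]
27. n0.pre = false  [S₁.live == true]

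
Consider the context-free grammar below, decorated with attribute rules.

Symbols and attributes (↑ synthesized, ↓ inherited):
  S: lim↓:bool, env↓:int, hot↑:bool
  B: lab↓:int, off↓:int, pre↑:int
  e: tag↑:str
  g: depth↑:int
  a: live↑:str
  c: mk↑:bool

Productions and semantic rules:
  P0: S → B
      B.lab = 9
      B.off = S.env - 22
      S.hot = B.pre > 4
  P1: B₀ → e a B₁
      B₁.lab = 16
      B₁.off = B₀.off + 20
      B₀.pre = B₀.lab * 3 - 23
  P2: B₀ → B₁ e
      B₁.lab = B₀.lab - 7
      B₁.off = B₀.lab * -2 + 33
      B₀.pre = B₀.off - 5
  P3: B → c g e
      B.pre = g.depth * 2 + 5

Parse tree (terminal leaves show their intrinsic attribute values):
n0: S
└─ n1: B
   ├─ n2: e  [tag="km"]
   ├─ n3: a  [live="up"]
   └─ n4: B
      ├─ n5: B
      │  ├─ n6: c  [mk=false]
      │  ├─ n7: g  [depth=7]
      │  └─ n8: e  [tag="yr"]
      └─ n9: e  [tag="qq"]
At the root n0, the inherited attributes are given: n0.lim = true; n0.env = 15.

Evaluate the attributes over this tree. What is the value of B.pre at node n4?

1. n0.lim = true  [given at root]
2. n0.env = 15  [given at root]
3. n1.lab = 9  [9]
4. n1.off = -7  [S.env - 22]
5. n2.tag = "km"  [terminal]
6. n3.live = "up"  [terminal]
7. n4.lab = 16  [16]
8. n4.off = 13  [B₀.off + 20]
9. n5.lab = 9  [B₀.lab - 7]
10. n5.off = 1  [B₀.lab * -2 + 33]
11. n6.mk = false  [terminal]
12. n7.depth = 7  [terminal]
13. n8.tag = "yr"  [terminal]
14. n5.pre = 19  [g.depth * 2 + 5]
15. n9.tag = "qq"  [terminal]
16. n4.pre = 8  [B₀.off - 5]
17. n1.pre = 4  [B₀.lab * 3 - 23]
18. n0.hot = false  [B.pre > 4]

8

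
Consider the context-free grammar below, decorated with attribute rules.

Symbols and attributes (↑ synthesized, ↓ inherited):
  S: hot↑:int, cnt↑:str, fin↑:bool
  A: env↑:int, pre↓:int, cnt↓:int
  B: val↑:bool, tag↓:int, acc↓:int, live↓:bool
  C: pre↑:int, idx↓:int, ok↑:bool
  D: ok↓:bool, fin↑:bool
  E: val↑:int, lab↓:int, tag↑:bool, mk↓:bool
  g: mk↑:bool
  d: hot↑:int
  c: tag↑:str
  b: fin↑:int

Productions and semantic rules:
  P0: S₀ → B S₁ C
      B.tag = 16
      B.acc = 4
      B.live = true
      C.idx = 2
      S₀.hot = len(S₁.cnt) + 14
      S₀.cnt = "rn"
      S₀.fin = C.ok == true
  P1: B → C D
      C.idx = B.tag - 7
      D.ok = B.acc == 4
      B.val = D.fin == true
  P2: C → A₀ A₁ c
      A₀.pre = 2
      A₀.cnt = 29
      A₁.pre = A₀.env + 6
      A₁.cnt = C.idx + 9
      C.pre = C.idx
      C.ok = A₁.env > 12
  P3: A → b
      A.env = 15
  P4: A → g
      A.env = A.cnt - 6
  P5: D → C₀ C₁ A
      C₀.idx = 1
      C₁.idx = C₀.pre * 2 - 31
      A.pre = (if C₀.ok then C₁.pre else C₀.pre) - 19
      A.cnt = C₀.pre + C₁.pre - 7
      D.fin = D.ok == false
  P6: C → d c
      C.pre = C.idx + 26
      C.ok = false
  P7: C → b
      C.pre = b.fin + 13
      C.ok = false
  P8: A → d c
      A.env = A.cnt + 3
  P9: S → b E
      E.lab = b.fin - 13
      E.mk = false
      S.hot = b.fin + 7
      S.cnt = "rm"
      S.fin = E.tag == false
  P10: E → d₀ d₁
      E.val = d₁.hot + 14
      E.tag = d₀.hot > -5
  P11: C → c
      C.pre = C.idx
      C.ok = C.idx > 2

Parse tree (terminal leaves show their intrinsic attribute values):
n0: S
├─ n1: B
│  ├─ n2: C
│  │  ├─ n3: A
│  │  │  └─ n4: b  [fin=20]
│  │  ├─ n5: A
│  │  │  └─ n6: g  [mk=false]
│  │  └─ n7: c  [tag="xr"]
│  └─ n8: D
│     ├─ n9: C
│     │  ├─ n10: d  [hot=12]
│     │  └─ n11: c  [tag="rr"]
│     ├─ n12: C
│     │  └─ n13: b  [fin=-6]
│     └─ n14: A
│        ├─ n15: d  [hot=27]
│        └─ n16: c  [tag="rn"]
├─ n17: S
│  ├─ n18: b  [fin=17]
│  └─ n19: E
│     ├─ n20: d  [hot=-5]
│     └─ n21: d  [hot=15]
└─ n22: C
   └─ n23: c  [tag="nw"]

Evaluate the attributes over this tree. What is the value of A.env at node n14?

1. n1.tag = 16  [16]
2. n1.acc = 4  [4]
3. n1.live = true  [true]
4. n2.idx = 9  [B.tag - 7]
5. n3.pre = 2  [2]
6. n3.cnt = 29  [29]
7. n4.fin = 20  [terminal]
8. n3.env = 15  [15]
9. n5.pre = 21  [A₀.env + 6]
10. n5.cnt = 18  [C.idx + 9]
11. n6.mk = false  [terminal]
12. n5.env = 12  [A.cnt - 6]
13. n7.tag = "xr"  [terminal]
14. n2.pre = 9  [C.idx]
15. n2.ok = false  [A₁.env > 12]
16. n8.ok = true  [B.acc == 4]
17. n9.idx = 1  [1]
18. n10.hot = 12  [terminal]
19. n11.tag = "rr"  [terminal]
20. n9.pre = 27  [C.idx + 26]
21. n9.ok = false  [false]
22. n12.idx = 23  [C₀.pre * 2 - 31]
23. n13.fin = -6  [terminal]
24. n12.pre = 7  [b.fin + 13]
25. n12.ok = false  [false]
26. n14.pre = 8  [(if C₀.ok then C₁.pre else C₀.pre) - 19]
27. n14.cnt = 27  [C₀.pre + C₁.pre - 7]
28. n15.hot = 27  [terminal]
29. n16.tag = "rn"  [terminal]
30. n14.env = 30  [A.cnt + 3]
31. n8.fin = false  [D.ok == false]
32. n1.val = false  [D.fin == true]
33. n18.fin = 17  [terminal]
34. n19.lab = 4  [b.fin - 13]
35. n19.mk = false  [false]
36. n20.hot = -5  [terminal]
37. n21.hot = 15  [terminal]
38. n19.val = 29  [d₁.hot + 14]
39. n19.tag = false  [d₀.hot > -5]
40. n17.hot = 24  [b.fin + 7]
41. n17.cnt = "rm"  ["rm"]
42. n17.fin = true  [E.tag == false]
43. n22.idx = 2  [2]
44. n23.tag = "nw"  [terminal]
45. n22.pre = 2  [C.idx]
46. n22.ok = false  [C.idx > 2]
47. n0.hot = 16  [len(S₁.cnt) + 14]
48. n0.cnt = "rn"  ["rn"]
49. n0.fin = false  [C.ok == true]

30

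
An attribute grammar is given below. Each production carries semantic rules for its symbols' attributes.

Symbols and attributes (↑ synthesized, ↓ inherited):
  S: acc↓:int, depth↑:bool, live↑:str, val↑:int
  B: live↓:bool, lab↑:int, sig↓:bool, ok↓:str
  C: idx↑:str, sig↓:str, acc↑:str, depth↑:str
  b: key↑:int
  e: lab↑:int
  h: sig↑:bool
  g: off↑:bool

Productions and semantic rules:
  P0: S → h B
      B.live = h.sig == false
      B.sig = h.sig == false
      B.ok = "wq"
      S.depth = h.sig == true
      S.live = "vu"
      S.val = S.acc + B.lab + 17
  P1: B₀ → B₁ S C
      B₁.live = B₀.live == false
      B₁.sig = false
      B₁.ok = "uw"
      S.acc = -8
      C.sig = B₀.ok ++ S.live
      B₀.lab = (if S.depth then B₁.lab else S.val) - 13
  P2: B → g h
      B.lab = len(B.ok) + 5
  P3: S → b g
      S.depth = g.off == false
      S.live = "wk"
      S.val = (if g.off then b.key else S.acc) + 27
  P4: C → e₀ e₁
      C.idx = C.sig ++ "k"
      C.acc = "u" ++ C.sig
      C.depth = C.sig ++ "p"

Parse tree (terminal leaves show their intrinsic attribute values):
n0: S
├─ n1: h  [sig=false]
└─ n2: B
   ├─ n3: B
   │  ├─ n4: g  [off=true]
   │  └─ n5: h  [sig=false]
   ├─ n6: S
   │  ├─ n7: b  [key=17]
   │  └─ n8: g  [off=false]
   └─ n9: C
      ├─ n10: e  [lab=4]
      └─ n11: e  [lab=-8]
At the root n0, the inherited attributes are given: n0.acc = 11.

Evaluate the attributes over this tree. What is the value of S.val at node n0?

1. n0.acc = 11  [given at root]
2. n1.sig = false  [terminal]
3. n2.live = true  [h.sig == false]
4. n2.sig = true  [h.sig == false]
5. n2.ok = "wq"  ["wq"]
6. n3.live = false  [B₀.live == false]
7. n3.sig = false  [false]
8. n3.ok = "uw"  ["uw"]
9. n4.off = true  [terminal]
10. n5.sig = false  [terminal]
11. n3.lab = 7  [len(B.ok) + 5]
12. n6.acc = -8  [-8]
13. n7.key = 17  [terminal]
14. n8.off = false  [terminal]
15. n6.depth = true  [g.off == false]
16. n6.live = "wk"  ["wk"]
17. n6.val = 19  [(if g.off then b.key else S.acc) + 27]
18. n9.sig = "wqwk"  [B₀.ok ++ S.live]
19. n10.lab = 4  [terminal]
20. n11.lab = -8  [terminal]
21. n9.idx = "wqwkk"  [C.sig ++ "k"]
22. n9.acc = "uwqwk"  ["u" ++ C.sig]
23. n9.depth = "wqwkp"  [C.sig ++ "p"]
24. n2.lab = -6  [(if S.depth then B₁.lab else S.val) - 13]
25. n0.depth = false  [h.sig == true]
26. n0.live = "vu"  ["vu"]
27. n0.val = 22  [S.acc + B.lab + 17]

22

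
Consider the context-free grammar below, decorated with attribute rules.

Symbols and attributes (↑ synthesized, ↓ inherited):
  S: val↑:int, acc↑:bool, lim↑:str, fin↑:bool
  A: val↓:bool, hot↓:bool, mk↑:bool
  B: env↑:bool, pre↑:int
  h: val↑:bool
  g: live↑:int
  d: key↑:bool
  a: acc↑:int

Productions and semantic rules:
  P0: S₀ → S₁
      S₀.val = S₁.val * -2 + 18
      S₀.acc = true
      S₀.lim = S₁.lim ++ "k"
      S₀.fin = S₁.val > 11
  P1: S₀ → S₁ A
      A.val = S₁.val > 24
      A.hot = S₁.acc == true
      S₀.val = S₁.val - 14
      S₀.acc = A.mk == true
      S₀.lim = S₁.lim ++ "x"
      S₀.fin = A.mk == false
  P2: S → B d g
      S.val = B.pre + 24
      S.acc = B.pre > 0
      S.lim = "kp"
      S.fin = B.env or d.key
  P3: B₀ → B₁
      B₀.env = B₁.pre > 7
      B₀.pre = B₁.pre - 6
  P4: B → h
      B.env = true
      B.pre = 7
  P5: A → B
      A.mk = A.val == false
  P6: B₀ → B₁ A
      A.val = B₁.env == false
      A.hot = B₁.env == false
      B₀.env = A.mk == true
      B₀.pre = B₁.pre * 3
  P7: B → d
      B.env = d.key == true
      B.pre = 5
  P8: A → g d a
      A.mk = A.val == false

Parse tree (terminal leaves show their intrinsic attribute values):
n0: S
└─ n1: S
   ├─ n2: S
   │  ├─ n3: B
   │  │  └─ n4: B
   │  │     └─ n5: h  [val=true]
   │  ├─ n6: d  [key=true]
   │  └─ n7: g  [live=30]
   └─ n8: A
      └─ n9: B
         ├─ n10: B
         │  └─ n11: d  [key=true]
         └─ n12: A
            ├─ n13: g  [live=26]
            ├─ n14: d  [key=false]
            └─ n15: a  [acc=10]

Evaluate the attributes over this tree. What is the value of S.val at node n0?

-4

1. n5.val = true  [terminal]
2. n4.env = true  [true]
3. n4.pre = 7  [7]
4. n3.env = false  [B₁.pre > 7]
5. n3.pre = 1  [B₁.pre - 6]
6. n6.key = true  [terminal]
7. n7.live = 30  [terminal]
8. n2.val = 25  [B.pre + 24]
9. n2.acc = true  [B.pre > 0]
10. n2.lim = "kp"  ["kp"]
11. n2.fin = true  [B.env or d.key]
12. n8.val = true  [S₁.val > 24]
13. n8.hot = true  [S₁.acc == true]
14. n11.key = true  [terminal]
15. n10.env = true  [d.key == true]
16. n10.pre = 5  [5]
17. n12.val = false  [B₁.env == false]
18. n12.hot = false  [B₁.env == false]
19. n13.live = 26  [terminal]
20. n14.key = false  [terminal]
21. n15.acc = 10  [terminal]
22. n12.mk = true  [A.val == false]
23. n9.env = true  [A.mk == true]
24. n9.pre = 15  [B₁.pre * 3]
25. n8.mk = false  [A.val == false]
26. n1.val = 11  [S₁.val - 14]
27. n1.acc = false  [A.mk == true]
28. n1.lim = "kpx"  [S₁.lim ++ "x"]
29. n1.fin = true  [A.mk == false]
30. n0.val = -4  [S₁.val * -2 + 18]
31. n0.acc = true  [true]
32. n0.lim = "kpxk"  [S₁.lim ++ "k"]
33. n0.fin = false  [S₁.val > 11]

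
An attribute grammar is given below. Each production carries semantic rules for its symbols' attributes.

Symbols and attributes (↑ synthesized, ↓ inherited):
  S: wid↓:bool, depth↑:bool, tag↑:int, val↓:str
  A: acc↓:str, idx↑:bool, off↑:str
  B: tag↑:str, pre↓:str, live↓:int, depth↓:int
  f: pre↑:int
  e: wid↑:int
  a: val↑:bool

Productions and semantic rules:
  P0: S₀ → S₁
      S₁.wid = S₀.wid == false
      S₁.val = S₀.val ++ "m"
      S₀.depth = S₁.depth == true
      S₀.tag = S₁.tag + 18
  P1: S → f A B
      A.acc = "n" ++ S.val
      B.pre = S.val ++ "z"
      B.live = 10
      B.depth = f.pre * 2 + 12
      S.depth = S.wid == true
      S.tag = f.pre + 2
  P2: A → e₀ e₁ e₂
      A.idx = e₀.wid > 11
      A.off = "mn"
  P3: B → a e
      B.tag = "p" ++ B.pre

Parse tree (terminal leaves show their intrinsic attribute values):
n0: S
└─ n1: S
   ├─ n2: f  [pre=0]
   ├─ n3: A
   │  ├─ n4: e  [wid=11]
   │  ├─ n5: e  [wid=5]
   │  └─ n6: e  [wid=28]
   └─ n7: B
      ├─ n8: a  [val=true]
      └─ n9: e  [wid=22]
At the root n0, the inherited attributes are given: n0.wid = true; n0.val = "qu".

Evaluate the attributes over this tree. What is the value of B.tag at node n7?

"pqumz"

1. n0.wid = true  [given at root]
2. n0.val = "qu"  [given at root]
3. n1.wid = false  [S₀.wid == false]
4. n1.val = "qum"  [S₀.val ++ "m"]
5. n2.pre = 0  [terminal]
6. n3.acc = "nqum"  ["n" ++ S.val]
7. n4.wid = 11  [terminal]
8. n5.wid = 5  [terminal]
9. n6.wid = 28  [terminal]
10. n3.idx = false  [e₀.wid > 11]
11. n3.off = "mn"  ["mn"]
12. n7.pre = "qumz"  [S.val ++ "z"]
13. n7.live = 10  [10]
14. n7.depth = 12  [f.pre * 2 + 12]
15. n8.val = true  [terminal]
16. n9.wid = 22  [terminal]
17. n7.tag = "pqumz"  ["p" ++ B.pre]
18. n1.depth = false  [S.wid == true]
19. n1.tag = 2  [f.pre + 2]
20. n0.depth = false  [S₁.depth == true]
21. n0.tag = 20  [S₁.tag + 18]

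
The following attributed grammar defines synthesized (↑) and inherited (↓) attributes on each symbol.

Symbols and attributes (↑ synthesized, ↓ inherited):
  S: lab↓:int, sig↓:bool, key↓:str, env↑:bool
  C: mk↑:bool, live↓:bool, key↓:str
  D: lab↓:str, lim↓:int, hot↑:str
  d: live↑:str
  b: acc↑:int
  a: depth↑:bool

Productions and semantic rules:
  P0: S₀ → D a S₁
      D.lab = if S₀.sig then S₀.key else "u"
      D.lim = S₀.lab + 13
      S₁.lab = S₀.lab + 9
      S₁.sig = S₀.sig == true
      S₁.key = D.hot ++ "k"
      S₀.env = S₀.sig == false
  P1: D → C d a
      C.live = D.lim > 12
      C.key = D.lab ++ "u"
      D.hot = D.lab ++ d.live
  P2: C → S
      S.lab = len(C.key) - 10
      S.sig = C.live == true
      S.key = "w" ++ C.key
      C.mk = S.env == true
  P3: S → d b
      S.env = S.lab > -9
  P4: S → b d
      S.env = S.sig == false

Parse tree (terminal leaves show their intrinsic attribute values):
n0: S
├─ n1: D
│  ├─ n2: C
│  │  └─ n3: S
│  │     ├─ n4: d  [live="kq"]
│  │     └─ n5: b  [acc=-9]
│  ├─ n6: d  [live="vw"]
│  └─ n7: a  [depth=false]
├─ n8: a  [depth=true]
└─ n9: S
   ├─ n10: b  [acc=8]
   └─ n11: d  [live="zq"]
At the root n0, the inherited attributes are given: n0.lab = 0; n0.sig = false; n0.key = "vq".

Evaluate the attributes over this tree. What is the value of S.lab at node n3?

-8

1. n0.lab = 0  [given at root]
2. n0.sig = false  [given at root]
3. n0.key = "vq"  [given at root]
4. n1.lab = "u"  [if S₀.sig then S₀.key else "u"]
5. n1.lim = 13  [S₀.lab + 13]
6. n2.live = true  [D.lim > 12]
7. n2.key = "uu"  [D.lab ++ "u"]
8. n3.lab = -8  [len(C.key) - 10]
9. n3.sig = true  [C.live == true]
10. n3.key = "wuu"  ["w" ++ C.key]
11. n4.live = "kq"  [terminal]
12. n5.acc = -9  [terminal]
13. n3.env = true  [S.lab > -9]
14. n2.mk = true  [S.env == true]
15. n6.live = "vw"  [terminal]
16. n7.depth = false  [terminal]
17. n1.hot = "uvw"  [D.lab ++ d.live]
18. n8.depth = true  [terminal]
19. n9.lab = 9  [S₀.lab + 9]
20. n9.sig = false  [S₀.sig == true]
21. n9.key = "uvwk"  [D.hot ++ "k"]
22. n10.acc = 8  [terminal]
23. n11.live = "zq"  [terminal]
24. n9.env = true  [S.sig == false]
25. n0.env = true  [S₀.sig == false]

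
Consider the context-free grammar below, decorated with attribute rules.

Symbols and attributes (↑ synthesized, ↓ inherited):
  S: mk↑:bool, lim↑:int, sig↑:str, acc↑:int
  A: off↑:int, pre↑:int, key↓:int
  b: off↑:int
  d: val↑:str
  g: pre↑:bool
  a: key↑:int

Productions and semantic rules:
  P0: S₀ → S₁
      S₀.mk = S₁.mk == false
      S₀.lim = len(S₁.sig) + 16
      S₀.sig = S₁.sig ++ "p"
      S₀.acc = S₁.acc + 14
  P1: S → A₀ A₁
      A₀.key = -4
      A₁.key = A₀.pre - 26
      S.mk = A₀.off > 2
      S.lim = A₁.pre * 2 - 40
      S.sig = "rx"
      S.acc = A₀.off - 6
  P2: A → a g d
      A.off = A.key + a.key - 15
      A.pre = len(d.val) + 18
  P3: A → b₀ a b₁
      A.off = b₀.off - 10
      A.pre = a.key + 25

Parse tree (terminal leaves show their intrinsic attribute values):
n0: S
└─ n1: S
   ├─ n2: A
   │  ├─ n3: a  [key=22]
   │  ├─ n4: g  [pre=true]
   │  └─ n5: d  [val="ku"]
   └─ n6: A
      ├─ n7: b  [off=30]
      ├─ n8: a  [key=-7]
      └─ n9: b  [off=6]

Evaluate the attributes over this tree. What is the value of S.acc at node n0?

1. n2.key = -4  [-4]
2. n3.key = 22  [terminal]
3. n4.pre = true  [terminal]
4. n5.val = "ku"  [terminal]
5. n2.off = 3  [A.key + a.key - 15]
6. n2.pre = 20  [len(d.val) + 18]
7. n6.key = -6  [A₀.pre - 26]
8. n7.off = 30  [terminal]
9. n8.key = -7  [terminal]
10. n9.off = 6  [terminal]
11. n6.off = 20  [b₀.off - 10]
12. n6.pre = 18  [a.key + 25]
13. n1.mk = true  [A₀.off > 2]
14. n1.lim = -4  [A₁.pre * 2 - 40]
15. n1.sig = "rx"  ["rx"]
16. n1.acc = -3  [A₀.off - 6]
17. n0.mk = false  [S₁.mk == false]
18. n0.lim = 18  [len(S₁.sig) + 16]
19. n0.sig = "rxp"  [S₁.sig ++ "p"]
20. n0.acc = 11  [S₁.acc + 14]

11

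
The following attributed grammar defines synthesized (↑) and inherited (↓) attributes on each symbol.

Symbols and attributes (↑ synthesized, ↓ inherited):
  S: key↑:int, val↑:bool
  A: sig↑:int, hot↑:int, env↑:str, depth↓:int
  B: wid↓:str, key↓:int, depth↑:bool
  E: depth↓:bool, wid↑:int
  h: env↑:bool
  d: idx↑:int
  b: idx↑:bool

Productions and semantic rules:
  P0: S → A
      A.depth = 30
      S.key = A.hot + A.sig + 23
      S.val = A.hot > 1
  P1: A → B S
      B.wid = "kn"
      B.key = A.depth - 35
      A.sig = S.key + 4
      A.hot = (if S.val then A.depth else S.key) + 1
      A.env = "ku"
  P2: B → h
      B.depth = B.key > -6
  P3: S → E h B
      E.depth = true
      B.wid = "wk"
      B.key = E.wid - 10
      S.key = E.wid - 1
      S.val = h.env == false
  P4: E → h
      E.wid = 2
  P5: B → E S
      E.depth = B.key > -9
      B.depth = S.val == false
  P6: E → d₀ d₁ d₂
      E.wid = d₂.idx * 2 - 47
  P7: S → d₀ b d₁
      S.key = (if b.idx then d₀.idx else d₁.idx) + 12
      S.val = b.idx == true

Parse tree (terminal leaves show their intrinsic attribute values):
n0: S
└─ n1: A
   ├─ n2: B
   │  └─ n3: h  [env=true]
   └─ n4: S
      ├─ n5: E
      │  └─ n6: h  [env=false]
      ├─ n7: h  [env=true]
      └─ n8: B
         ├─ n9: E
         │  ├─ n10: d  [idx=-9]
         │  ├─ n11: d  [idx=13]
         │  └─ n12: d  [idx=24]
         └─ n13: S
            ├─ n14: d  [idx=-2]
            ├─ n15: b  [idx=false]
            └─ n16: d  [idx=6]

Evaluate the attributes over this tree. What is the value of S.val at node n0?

true

1. n1.depth = 30  [30]
2. n2.wid = "kn"  ["kn"]
3. n2.key = -5  [A.depth - 35]
4. n3.env = true  [terminal]
5. n2.depth = true  [B.key > -6]
6. n5.depth = true  [true]
7. n6.env = false  [terminal]
8. n5.wid = 2  [2]
9. n7.env = true  [terminal]
10. n8.wid = "wk"  ["wk"]
11. n8.key = -8  [E.wid - 10]
12. n9.depth = true  [B.key > -9]
13. n10.idx = -9  [terminal]
14. n11.idx = 13  [terminal]
15. n12.idx = 24  [terminal]
16. n9.wid = 1  [d₂.idx * 2 - 47]
17. n14.idx = -2  [terminal]
18. n15.idx = false  [terminal]
19. n16.idx = 6  [terminal]
20. n13.key = 18  [(if b.idx then d₀.idx else d₁.idx) + 12]
21. n13.val = false  [b.idx == true]
22. n8.depth = true  [S.val == false]
23. n4.key = 1  [E.wid - 1]
24. n4.val = false  [h.env == false]
25. n1.sig = 5  [S.key + 4]
26. n1.hot = 2  [(if S.val then A.depth else S.key) + 1]
27. n1.env = "ku"  ["ku"]
28. n0.key = 30  [A.hot + A.sig + 23]
29. n0.val = true  [A.hot > 1]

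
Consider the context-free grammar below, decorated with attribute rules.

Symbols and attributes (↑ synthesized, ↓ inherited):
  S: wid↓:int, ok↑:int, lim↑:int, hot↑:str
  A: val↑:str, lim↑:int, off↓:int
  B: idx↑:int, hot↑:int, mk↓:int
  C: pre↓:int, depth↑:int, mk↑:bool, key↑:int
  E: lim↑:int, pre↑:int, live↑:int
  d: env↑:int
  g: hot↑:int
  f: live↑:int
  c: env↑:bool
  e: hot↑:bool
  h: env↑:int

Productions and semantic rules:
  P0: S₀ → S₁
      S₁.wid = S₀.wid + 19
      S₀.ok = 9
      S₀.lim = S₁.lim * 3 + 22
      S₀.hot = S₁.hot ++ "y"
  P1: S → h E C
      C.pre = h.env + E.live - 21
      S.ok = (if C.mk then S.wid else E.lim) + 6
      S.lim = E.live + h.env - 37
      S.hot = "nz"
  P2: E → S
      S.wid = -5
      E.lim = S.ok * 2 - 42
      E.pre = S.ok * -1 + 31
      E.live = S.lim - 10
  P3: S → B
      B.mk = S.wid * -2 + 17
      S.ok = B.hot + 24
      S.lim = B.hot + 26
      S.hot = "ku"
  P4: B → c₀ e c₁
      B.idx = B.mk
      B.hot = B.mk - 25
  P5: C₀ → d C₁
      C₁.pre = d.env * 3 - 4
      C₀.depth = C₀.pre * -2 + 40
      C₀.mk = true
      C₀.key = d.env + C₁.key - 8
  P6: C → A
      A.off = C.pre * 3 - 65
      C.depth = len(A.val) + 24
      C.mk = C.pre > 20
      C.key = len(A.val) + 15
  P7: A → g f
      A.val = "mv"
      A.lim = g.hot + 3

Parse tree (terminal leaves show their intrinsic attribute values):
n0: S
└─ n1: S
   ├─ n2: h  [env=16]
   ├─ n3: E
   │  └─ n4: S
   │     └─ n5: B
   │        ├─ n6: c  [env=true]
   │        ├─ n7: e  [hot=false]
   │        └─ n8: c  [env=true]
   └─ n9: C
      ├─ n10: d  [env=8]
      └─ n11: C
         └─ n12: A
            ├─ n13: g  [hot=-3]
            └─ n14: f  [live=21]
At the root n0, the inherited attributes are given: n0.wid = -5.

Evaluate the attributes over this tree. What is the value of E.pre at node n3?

5

1. n0.wid = -5  [given at root]
2. n1.wid = 14  [S₀.wid + 19]
3. n2.env = 16  [terminal]
4. n4.wid = -5  [-5]
5. n5.mk = 27  [S.wid * -2 + 17]
6. n6.env = true  [terminal]
7. n7.hot = false  [terminal]
8. n8.env = true  [terminal]
9. n5.idx = 27  [B.mk]
10. n5.hot = 2  [B.mk - 25]
11. n4.ok = 26  [B.hot + 24]
12. n4.lim = 28  [B.hot + 26]
13. n4.hot = "ku"  ["ku"]
14. n3.lim = 10  [S.ok * 2 - 42]
15. n3.pre = 5  [S.ok * -1 + 31]
16. n3.live = 18  [S.lim - 10]
17. n9.pre = 13  [h.env + E.live - 21]
18. n10.env = 8  [terminal]
19. n11.pre = 20  [d.env * 3 - 4]
20. n12.off = -5  [C.pre * 3 - 65]
21. n13.hot = -3  [terminal]
22. n14.live = 21  [terminal]
23. n12.val = "mv"  ["mv"]
24. n12.lim = 0  [g.hot + 3]
25. n11.depth = 26  [len(A.val) + 24]
26. n11.mk = false  [C.pre > 20]
27. n11.key = 17  [len(A.val) + 15]
28. n9.depth = 14  [C₀.pre * -2 + 40]
29. n9.mk = true  [true]
30. n9.key = 17  [d.env + C₁.key - 8]
31. n1.ok = 20  [(if C.mk then S.wid else E.lim) + 6]
32. n1.lim = -3  [E.live + h.env - 37]
33. n1.hot = "nz"  ["nz"]
34. n0.ok = 9  [9]
35. n0.lim = 13  [S₁.lim * 3 + 22]
36. n0.hot = "nzy"  [S₁.hot ++ "y"]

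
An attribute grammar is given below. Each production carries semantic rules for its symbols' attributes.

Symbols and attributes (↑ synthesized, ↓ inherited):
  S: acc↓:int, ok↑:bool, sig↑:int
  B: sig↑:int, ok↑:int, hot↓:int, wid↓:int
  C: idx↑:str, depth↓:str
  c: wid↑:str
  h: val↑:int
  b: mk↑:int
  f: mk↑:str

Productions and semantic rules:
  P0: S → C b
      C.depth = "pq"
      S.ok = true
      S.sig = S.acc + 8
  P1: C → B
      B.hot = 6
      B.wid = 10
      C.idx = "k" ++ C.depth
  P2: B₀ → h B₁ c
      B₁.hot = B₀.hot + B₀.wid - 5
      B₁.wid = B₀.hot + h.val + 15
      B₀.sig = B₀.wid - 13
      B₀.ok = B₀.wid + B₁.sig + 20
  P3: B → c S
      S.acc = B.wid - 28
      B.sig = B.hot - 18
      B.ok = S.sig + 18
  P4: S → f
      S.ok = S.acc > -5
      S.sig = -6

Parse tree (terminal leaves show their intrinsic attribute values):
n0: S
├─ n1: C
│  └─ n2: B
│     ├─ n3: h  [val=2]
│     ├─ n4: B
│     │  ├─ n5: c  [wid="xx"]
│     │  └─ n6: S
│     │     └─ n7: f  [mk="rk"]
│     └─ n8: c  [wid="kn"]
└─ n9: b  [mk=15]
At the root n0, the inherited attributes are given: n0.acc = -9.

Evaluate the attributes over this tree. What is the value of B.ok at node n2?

23

1. n0.acc = -9  [given at root]
2. n1.depth = "pq"  ["pq"]
3. n2.hot = 6  [6]
4. n2.wid = 10  [10]
5. n3.val = 2  [terminal]
6. n4.hot = 11  [B₀.hot + B₀.wid - 5]
7. n4.wid = 23  [B₀.hot + h.val + 15]
8. n5.wid = "xx"  [terminal]
9. n6.acc = -5  [B.wid - 28]
10. n7.mk = "rk"  [terminal]
11. n6.ok = false  [S.acc > -5]
12. n6.sig = -6  [-6]
13. n4.sig = -7  [B.hot - 18]
14. n4.ok = 12  [S.sig + 18]
15. n8.wid = "kn"  [terminal]
16. n2.sig = -3  [B₀.wid - 13]
17. n2.ok = 23  [B₀.wid + B₁.sig + 20]
18. n1.idx = "kpq"  ["k" ++ C.depth]
19. n9.mk = 15  [terminal]
20. n0.ok = true  [true]
21. n0.sig = -1  [S.acc + 8]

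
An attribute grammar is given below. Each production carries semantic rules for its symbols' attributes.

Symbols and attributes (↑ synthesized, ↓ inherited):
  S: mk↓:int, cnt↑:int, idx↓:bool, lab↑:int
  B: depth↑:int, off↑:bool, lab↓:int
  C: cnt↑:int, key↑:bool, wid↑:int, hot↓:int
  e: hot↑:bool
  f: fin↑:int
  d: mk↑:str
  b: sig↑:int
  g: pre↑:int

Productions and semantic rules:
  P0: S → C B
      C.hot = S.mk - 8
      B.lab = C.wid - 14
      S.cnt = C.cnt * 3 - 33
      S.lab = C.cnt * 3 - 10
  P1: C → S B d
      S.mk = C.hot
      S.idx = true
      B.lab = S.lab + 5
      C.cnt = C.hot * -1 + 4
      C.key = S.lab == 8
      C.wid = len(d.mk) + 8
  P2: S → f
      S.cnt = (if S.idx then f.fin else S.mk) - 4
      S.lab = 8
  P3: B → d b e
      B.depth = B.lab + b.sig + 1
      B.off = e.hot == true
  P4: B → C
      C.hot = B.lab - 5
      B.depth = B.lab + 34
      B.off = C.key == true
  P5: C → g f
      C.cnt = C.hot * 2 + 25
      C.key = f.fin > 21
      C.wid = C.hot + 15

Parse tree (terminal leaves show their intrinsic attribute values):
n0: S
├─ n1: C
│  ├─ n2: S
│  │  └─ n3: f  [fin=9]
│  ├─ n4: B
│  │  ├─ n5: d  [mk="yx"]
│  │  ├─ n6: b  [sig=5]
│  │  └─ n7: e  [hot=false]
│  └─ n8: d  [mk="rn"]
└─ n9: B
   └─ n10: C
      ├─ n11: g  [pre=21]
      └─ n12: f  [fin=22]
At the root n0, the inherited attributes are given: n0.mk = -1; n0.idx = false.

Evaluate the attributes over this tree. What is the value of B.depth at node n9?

1. n0.mk = -1  [given at root]
2. n0.idx = false  [given at root]
3. n1.hot = -9  [S.mk - 8]
4. n2.mk = -9  [C.hot]
5. n2.idx = true  [true]
6. n3.fin = 9  [terminal]
7. n2.cnt = 5  [(if S.idx then f.fin else S.mk) - 4]
8. n2.lab = 8  [8]
9. n4.lab = 13  [S.lab + 5]
10. n5.mk = "yx"  [terminal]
11. n6.sig = 5  [terminal]
12. n7.hot = false  [terminal]
13. n4.depth = 19  [B.lab + b.sig + 1]
14. n4.off = false  [e.hot == true]
15. n8.mk = "rn"  [terminal]
16. n1.cnt = 13  [C.hot * -1 + 4]
17. n1.key = true  [S.lab == 8]
18. n1.wid = 10  [len(d.mk) + 8]
19. n9.lab = -4  [C.wid - 14]
20. n10.hot = -9  [B.lab - 5]
21. n11.pre = 21  [terminal]
22. n12.fin = 22  [terminal]
23. n10.cnt = 7  [C.hot * 2 + 25]
24. n10.key = true  [f.fin > 21]
25. n10.wid = 6  [C.hot + 15]
26. n9.depth = 30  [B.lab + 34]
27. n9.off = true  [C.key == true]
28. n0.cnt = 6  [C.cnt * 3 - 33]
29. n0.lab = 29  [C.cnt * 3 - 10]

30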